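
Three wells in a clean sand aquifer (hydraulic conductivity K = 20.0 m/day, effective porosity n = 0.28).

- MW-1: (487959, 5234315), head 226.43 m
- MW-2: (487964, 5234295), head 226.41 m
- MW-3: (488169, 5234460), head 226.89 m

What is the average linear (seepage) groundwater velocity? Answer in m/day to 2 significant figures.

Differences from MW-1: to MW-2 (Δx, Δy, Δh) = (5, -20, -0.02); to MW-3 = (210, 145, +0.46).
Determinant of the coordinate differences = 5·145 − 210·(-20) = 4925.
∂h/∂x = [(-0.02)·145 − (+0.46)·(-20)] / 4925 = +0.001279
∂h/∂y = [5·(+0.46) − 210·(-0.02)] / 4925 = +0.001320
|∇h| = √(0.001279² + 0.001320²) = 0.001838
Seepage velocity v = K·i/n = 20.0 × 0.001838 / 0.28 = 0.1313 m/day.

0.13 m/day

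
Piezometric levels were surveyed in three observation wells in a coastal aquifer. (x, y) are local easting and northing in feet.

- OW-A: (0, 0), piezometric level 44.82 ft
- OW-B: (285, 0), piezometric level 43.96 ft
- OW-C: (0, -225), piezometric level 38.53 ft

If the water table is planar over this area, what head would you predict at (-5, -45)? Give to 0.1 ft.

43.6 ft

∂h/∂x = (43.96 − 44.82) / (285 − 0) = -0.003018
∂h/∂y = (38.53 − 44.82) / (-225 − 0) = +0.02796
h(-5, -45) = 44.82 + (-0.003018)·(-5) + (+0.02796)·(-45) = 44.82 +0.015 -1.258 = 43.577 ft.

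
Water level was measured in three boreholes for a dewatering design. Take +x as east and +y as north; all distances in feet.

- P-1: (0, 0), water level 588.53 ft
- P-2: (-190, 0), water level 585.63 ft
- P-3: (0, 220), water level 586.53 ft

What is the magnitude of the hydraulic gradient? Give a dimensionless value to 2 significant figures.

∂h/∂x = (585.63 − 588.53) / (-190 − 0) = +0.01526
∂h/∂y = (586.53 − 588.53) / (220 − 0) = -0.009091
|∇h| = √(0.01526² + -0.009091²) = 0.01776

0.018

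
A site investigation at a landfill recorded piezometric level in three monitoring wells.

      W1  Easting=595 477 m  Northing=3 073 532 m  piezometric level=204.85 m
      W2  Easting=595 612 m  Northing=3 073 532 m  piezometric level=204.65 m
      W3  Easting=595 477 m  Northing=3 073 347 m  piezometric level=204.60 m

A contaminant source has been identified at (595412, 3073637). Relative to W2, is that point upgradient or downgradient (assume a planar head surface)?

upgradient

∂h/∂x = (204.65 − 204.85) / (595612 − 595477) = -0.001481
∂h/∂y = (204.60 − 204.85) / (3073347 − 3073532) = +0.001351
Head at (595412, 3073637) = 204.85 + (-0.001481)·(-65) + (+0.001351)·(105) = 205.09 m.
That is higher than the 204.65 m at W2, so the point is upgradient.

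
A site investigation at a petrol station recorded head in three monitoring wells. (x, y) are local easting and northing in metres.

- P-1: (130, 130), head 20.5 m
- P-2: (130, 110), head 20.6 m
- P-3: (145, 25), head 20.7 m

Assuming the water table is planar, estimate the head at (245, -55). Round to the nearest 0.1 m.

18.9 m

Differences from P-1: to P-2 (Δx, Δy, Δh) = (0, -20, +0.1); to P-3 = (15, -105, +0.2).
Determinant of the coordinate differences = 0·(-105) − 15·(-20) = 300.
∂h/∂x = [(+0.1)·(-105) − (+0.2)·(-20)] / 300 = -0.02167
∂h/∂y = [0·(+0.2) − 15·(+0.1)] / 300 = -0.005000
h(245, -55) = 20.5 + (-0.02167)·(115) + (-0.005000)·(-185) = 20.5 -2.492 +0.925 = 18.933 m.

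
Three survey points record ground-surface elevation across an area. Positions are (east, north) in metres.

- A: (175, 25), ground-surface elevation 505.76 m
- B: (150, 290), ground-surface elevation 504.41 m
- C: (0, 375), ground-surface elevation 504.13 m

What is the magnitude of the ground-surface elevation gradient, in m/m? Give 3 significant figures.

Taking A as reference: B−A = (-25, 265, -1.35); C−A = (-175, 350, -1.63).
Solve a·Δx + b·Δy = Δz: det = (-25)·350 − (-175)·265 = 37625.
∂z/∂x = [(-1.35)·350 − (-1.63)·265] / 37625 = -0.001078
∂z/∂y = [(-25)·(-1.63) − (-175)·(-1.35)] / 37625 = -0.005196
|∇f| = √(-0.001078² + -0.005196²) = 0.005307 m/m

0.00531 m/m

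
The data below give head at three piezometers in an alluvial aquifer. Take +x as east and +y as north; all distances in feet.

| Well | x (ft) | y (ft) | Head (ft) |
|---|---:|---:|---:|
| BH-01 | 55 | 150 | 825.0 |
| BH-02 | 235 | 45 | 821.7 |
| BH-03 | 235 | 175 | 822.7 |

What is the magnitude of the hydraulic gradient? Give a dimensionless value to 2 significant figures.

Taking BH-01 as reference: BH-02−BH-01 = (180, -105, -3.3); BH-03−BH-01 = (180, 25, -2.3).
Determinant of the coordinate differences = 180·25 − 180·(-105) = 23400.
∂h/∂x = [(-3.3)·25 − (-2.3)·(-105)] / 23400 = -0.01385
∂h/∂y = [180·(-2.3) − 180·(-3.3)] / 23400 = +0.007692
|∇h| = √(-0.01385² + 0.007692²) = 0.01584

0.016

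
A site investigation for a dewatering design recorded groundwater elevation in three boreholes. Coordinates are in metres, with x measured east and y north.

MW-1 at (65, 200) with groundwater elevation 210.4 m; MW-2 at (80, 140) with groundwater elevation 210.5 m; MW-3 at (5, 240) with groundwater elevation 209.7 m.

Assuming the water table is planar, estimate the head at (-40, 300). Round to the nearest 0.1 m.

Three-point gradient (reference MW-1): Δ to MW-2 = (15, -60, +0.1), Δ to MW-3 = (-60, 40, -0.7).
∂h/∂x = +0.01267, ∂h/∂y = +0.001500 (det = -3000).
h(-40, 300) = 210.4 + (+0.01267)·(-105) + (+0.001500)·(100) = 210.4 -1.330 +0.150 = 209.220 m.

209.2 m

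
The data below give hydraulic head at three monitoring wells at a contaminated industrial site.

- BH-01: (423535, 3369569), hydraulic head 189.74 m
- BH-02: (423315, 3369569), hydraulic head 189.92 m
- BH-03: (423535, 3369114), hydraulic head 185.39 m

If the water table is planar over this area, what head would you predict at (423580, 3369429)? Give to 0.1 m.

188.4 m

∂h/∂x = (189.92 − 189.74) / (423315 − 423535) = -0.0008182
∂h/∂y = (185.39 − 189.74) / (3369114 − 3369569) = +0.009560
h(423580, 3369429) = 189.74 + (-0.0008182)·(45) + (+0.009560)·(-140) = 189.74 -0.037 -1.338 = 188.365 m.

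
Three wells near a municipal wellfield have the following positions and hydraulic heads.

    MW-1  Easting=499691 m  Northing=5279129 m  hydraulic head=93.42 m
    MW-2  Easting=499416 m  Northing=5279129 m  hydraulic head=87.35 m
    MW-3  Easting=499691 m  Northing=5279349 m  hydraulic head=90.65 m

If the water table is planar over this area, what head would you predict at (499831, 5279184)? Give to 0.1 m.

95.8 m

∂h/∂x = (87.35 − 93.42) / (499416 − 499691) = +0.02207
∂h/∂y = (90.65 − 93.42) / (5279349 − 5279129) = -0.01259
h(499831, 5279184) = 93.42 + (+0.02207)·(140) + (-0.01259)·(55) = 93.42 +3.090 -0.692 = 95.818 m.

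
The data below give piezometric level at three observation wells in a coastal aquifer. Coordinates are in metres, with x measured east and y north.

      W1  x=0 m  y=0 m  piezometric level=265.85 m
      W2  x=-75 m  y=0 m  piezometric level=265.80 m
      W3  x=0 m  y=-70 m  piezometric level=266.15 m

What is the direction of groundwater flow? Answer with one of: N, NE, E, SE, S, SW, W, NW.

N

∂h/∂x = (265.80 − 265.85) / (-75 − 0) = +0.0006667
∂h/∂y = (266.15 − 265.85) / (-70 − 0) = -0.004286
Flow = −∇h = (-0.0006667 east, +0.004286 north), which points north.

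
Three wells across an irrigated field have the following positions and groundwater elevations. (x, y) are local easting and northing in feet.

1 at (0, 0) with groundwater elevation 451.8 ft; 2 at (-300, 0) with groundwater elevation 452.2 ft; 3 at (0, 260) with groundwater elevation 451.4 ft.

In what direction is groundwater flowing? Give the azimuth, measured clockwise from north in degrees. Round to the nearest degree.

041°

∂h/∂x = (452.2 − 451.8) / (-300 − 0) = -0.001333
∂h/∂y = (451.4 − 451.8) / (260 − 0) = -0.001538
Flow direction (−∇h) has components (+0.001333 E, +0.001538 N).
Azimuth = atan2(E, N) = atan2(+0.001333, +0.001538) = 40.9° ≈ 041°.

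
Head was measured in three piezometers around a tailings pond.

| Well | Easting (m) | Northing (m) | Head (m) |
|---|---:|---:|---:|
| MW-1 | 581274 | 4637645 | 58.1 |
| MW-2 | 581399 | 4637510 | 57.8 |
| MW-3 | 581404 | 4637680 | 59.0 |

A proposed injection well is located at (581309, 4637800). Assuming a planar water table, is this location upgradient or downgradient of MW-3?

With h = a·x + b·y + c and MW-1 as origin, the differences give:
  125·a + (-135)·b = -0.3
  130·a + 35·b = +0.9
Eliminate b (×35 and ×(-135), subtract): 21925·a = 111.00 → a = ∂h/∂x = +0.005063
Back-substitute: b = ∂h/∂y = +0.006910.
Head at (581309, 4637800) = 58.1 + (+0.005063)·(35) + (+0.006910)·(155) = 59.35 m.
That is higher than the 59.0 m at MW-3, so the point is upgradient.

upgradient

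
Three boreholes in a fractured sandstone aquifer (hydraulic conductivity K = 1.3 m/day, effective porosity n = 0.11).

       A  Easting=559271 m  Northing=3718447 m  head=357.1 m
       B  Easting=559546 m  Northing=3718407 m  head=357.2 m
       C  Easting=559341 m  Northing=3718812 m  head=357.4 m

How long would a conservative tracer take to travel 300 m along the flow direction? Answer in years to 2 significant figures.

Taking A as reference: B−A = (275, -40, +0.1); C−A = (70, 365, +0.3).
Solve a·Δx + b·Δy = Δh: det = 275·365 − 70·(-40) = 103175.
∂h/∂x = [(+0.1)·365 − (+0.3)·(-40)] / 103175 = +0.0004701
∂h/∂y = [275·(+0.3) − 70·(+0.1)] / 103175 = +0.0007318
|∇h| = √(0.0004701² + 0.0007318²) = 0.0008698
Seepage velocity v = K·i/n = 1.3 × 0.0008698 / 0.11 = 0.01028 m/day.
t = 300 / 0.01028 = 2.918e+04 days = 79.9 years.

80 years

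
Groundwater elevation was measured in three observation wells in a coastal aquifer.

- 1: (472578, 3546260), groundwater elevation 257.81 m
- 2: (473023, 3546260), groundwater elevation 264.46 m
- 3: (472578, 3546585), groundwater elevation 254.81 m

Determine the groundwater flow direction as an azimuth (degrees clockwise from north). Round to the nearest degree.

302°

∂h/∂x = (264.46 − 257.81) / (473023 − 472578) = +0.01494
∂h/∂y = (254.81 − 257.81) / (3546585 − 3546260) = -0.009231
Flow direction (−∇h) has components (-0.01494 E, +0.009231 N).
Azimuth = atan2(E, N) = atan2(-0.01494, +0.009231) = 301.7° ≈ 302°.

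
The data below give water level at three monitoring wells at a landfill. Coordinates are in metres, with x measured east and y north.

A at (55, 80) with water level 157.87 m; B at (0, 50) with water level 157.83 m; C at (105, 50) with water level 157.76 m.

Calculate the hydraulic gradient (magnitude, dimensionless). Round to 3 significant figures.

Differences from A: to B (Δx, Δy, Δh) = (-55, -30, -0.04); to C = (50, -30, -0.11).
Determinant of the coordinate differences = (-55)·(-30) − 50·(-30) = 3150.
∂h/∂x = [(-0.04)·(-30) − (-0.11)·(-30)] / 3150 = -0.0006667
∂h/∂y = [(-55)·(-0.11) − 50·(-0.04)] / 3150 = +0.002556
|∇h| = √(-0.0006667² + 0.002556²) = 0.002642

0.00264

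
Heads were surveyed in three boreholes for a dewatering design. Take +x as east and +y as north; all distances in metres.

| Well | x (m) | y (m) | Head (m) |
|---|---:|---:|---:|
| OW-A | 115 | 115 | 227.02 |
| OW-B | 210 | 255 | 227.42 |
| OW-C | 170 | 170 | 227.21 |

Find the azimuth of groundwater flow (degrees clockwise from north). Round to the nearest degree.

Three-point gradient (reference OW-A): Δ to OW-B = (95, 140, +0.40), Δ to OW-C = (55, 55, +0.19).
∂h/∂x = +0.001859, ∂h/∂y = +0.001596 (det = -2475).
Flow direction (−∇h) has components (-0.001859 E, -0.001596 N).
Azimuth = atan2(E, N) = atan2(-0.001859, -0.001596) = 229.3° ≈ 229°.

229°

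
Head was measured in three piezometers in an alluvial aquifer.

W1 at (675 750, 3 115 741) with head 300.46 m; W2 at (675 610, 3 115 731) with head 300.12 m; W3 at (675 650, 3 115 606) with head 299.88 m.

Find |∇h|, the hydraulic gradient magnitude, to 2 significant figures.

0.0035

Taking W1 as reference: W2−W1 = (-140, -10, -0.34); W3−W1 = (-100, -135, -0.58).
Solve a·Δx + b·Δy = Δh: det = (-140)·(-135) − (-100)·(-10) = 17900.
∂h/∂x = [(-0.34)·(-135) − (-0.58)·(-10)] / 17900 = +0.002240
∂h/∂y = [(-140)·(-0.58) − (-100)·(-0.34)] / 17900 = +0.002637
|∇h| = √(0.002240² + 0.002637²) = 0.00346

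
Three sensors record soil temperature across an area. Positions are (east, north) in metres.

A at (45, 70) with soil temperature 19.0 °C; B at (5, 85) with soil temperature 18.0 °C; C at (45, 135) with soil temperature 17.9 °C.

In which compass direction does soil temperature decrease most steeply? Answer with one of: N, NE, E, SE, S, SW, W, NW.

Differences from A: to B (Δx, Δy, Δh) = (-40, 15, -1.0); to C = (0, 65, -1.1).
Solve a·Δx + b·Δy = ΔT: det = (-40)·65 − 0·15 = -2600.
∂T/∂x = [(-1.0)·65 − (-1.1)·15] / -2600 = +0.01865
∂T/∂y = [(-40)·(-1.1) − 0·(-1.0)] / -2600 = -0.01692
Steepest decrease is along −∇f = (-0.01865 E, +0.01692 N) → northwest.

NW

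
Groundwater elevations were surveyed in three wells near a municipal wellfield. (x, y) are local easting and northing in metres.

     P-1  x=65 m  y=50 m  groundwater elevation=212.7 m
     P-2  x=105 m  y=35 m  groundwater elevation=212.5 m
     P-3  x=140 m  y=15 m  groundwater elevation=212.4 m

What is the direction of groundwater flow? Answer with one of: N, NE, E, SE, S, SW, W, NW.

Taking P-1 as reference: P-2−P-1 = (40, -15, -0.2); P-3−P-1 = (75, -35, -0.3).
Solve a·Δx + b·Δy = Δh: det = 40·(-35) − 75·(-15) = -275.
∂h/∂x = [(-0.2)·(-35) − (-0.3)·(-15)] / -275 = -0.009091
∂h/∂y = [40·(-0.3) − 75·(-0.2)] / -275 = -0.01091
Flow = −∇h = (+0.009091 east, +0.01091 north), which points northeast.

NE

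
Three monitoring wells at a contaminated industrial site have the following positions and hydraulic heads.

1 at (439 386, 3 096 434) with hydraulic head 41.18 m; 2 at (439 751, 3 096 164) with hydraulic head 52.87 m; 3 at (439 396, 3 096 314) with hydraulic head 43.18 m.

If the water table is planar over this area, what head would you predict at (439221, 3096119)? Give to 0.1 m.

42.4 m

With h = a·x + b·y + c and 1 as origin, the differences give:
  365·a + (-270)·b = +11.69
  10·a + (-120)·b = +2.00
Eliminate b (×(-120) and ×(-270), subtract): -41100·a = -862.800 → a = ∂h/∂x = +0.02099
Back-substitute: b = ∂h/∂y = -0.01492.
h(439221, 3096119) = 41.18 + (+0.02099)·(-165) + (-0.01492)·(-315) = 41.18 -3.464 +4.699 = 42.415 m.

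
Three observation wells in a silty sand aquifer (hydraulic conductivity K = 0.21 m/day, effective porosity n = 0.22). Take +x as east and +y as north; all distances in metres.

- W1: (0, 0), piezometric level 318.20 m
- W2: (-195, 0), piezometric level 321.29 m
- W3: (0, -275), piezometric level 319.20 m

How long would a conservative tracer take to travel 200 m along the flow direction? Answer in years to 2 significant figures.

35 years

∂h/∂x = (321.29 − 318.20) / (-195 − 0) = -0.01585
∂h/∂y = (319.20 − 318.20) / (-275 − 0) = -0.003636
|∇h| = √(-0.01585² + -0.003636²) = 0.01626
Seepage velocity v = K·i/n = 0.21 × 0.01626 / 0.22 = 0.01552 m/day.
t = 200 / 0.01552 = 1.289e+04 days = 35.3 years.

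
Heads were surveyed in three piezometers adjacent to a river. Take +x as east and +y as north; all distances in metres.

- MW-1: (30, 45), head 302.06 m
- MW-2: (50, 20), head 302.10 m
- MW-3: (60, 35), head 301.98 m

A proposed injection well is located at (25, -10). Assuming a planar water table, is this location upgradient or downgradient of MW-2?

Three-point gradient (reference MW-1): Δ to MW-2 = (20, -25, +0.04), Δ to MW-3 = (30, -10, -0.08).
∂h/∂x = -0.004364, ∂h/∂y = -0.005091 (det = 550).
Head at (25, -10) = 302.06 + (-0.004364)·(-5) + (-0.005091)·(-55) = 302.36 m.
That is higher than the 302.10 m at MW-2, so the point is upgradient.

upgradient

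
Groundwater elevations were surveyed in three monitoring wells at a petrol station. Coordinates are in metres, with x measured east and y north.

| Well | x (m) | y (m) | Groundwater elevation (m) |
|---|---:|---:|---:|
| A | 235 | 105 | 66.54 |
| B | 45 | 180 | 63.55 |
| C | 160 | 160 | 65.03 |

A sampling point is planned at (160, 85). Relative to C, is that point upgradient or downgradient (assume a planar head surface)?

upgradient

With h = a·x + b·y + c and A as origin, the differences give:
  (-190)·a + 75·b = -2.99
  (-75)·a + 55·b = -1.51
Eliminate b (×55 and ×75, subtract): -4825·a = -51.200 → a = ∂h/∂x = +0.01061
Back-substitute: b = ∂h/∂y = -0.01298.
Head at (160, 85) = 66.54 + (+0.01061)·(-75) + (-0.01298)·(-20) = 66.00 m.
That is higher than the 65.03 m at C, so the point is upgradient.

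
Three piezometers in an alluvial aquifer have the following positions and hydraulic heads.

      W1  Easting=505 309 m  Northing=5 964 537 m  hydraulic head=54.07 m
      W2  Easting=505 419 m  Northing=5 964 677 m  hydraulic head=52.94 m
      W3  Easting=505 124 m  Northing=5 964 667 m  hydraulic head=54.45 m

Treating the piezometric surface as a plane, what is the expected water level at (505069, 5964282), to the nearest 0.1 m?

Taking W1 as reference: W2−W1 = (110, 140, -1.13); W3−W1 = (-185, 130, +0.38).
Determinant of the coordinate differences = 110·130 − (-185)·140 = 40200.
∂h/∂x = [(-1.13)·130 − (+0.38)·140] / 40200 = -0.004978
∂h/∂y = [110·(+0.38) − (-185)·(-1.13)] / 40200 = -0.004160
h(505069, 5964282) = 54.07 + (-0.004978)·(-240) + (-0.004160)·(-255) = 54.07 +1.195 +1.061 = 56.326 m.

56.3 m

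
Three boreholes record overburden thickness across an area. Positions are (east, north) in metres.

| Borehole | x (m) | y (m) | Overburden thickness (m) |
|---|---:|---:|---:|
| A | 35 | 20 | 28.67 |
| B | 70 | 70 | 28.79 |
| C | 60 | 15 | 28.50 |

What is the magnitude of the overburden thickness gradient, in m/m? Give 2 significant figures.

Differences from A: to B (Δx, Δy, Δh) = (35, 50, +0.12); to C = (25, -5, -0.17).
Determinant of the coordinate differences = 35·(-5) − 25·50 = -1425.
∂d/∂x = [(+0.12)·(-5) − (-0.17)·50] / -1425 = -0.005544
∂d/∂y = [35·(-0.17) − 25·(+0.12)] / -1425 = +0.006281
|∇f| = √(-0.005544² + 0.006281²) = 0.008378 m/m

0.0084 m/m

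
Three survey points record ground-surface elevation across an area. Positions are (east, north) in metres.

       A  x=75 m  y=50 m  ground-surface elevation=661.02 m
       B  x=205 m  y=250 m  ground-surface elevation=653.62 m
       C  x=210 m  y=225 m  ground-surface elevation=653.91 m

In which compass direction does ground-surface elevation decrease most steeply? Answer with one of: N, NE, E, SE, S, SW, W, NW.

Taking A as reference: B−A = (130, 200, -7.40); C−A = (135, 175, -7.11).
Determinant of the coordinate differences = 130·175 − 135·200 = -4250.
∂z/∂x = [(-7.40)·175 − (-7.11)·200] / -4250 = -0.02988
∂z/∂y = [130·(-7.11) − 135·(-7.40)] / -4250 = -0.01758
Steepest decrease is along −∇f = (+0.02988 E, +0.01758 N) → northeast.

NE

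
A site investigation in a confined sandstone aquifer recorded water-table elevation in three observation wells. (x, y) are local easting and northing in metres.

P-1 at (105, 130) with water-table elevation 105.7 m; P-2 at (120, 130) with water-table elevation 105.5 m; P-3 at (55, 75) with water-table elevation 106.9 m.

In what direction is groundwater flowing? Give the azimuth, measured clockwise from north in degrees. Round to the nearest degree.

054°

Three-point gradient (reference P-1): Δ to P-2 = (15, 0, -0.2), Δ to P-3 = (-50, -55, +1.2).
∂h/∂x = -0.01333, ∂h/∂y = -0.009697 (det = -825).
Flow direction (−∇h) has components (+0.01333 E, +0.009697 N).
Azimuth = atan2(E, N) = atan2(+0.01333, +0.009697) = 54.0° ≈ 054°.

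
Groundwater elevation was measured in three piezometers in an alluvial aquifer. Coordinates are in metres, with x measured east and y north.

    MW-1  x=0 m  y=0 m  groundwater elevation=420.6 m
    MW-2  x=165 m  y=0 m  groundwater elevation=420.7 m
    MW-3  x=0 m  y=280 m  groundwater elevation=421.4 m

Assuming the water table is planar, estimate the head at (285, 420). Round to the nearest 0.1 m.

422.0 m

∂h/∂x = (420.7 − 420.6) / (165 − 0) = +0.0006061
∂h/∂y = (421.4 − 420.6) / (280 − 0) = +0.002857
h(285, 420) = 420.6 + (+0.0006061)·(285) + (+0.002857)·(420) = 420.6 +0.173 +1.200 = 421.973 m.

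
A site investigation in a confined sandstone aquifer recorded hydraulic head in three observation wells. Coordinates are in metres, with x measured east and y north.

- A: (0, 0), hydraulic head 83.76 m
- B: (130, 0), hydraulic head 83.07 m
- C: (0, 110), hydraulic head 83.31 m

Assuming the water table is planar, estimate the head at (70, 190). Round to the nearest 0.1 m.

∂h/∂x = (83.07 − 83.76) / (130 − 0) = -0.005308
∂h/∂y = (83.31 − 83.76) / (110 − 0) = -0.004091
h(70, 190) = 83.76 + (-0.005308)·(70) + (-0.004091)·(190) = 83.76 -0.372 -0.777 = 82.611 m.

82.6 m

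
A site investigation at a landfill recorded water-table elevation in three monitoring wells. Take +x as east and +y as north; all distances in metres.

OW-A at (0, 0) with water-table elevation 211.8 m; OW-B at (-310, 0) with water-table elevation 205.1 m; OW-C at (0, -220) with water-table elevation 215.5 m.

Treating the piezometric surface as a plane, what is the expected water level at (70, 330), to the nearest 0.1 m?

207.8 m

∂h/∂x = (205.1 − 211.8) / (-310 − 0) = +0.02161
∂h/∂y = (215.5 − 211.8) / (-220 − 0) = -0.01682
h(70, 330) = 211.8 + (+0.02161)·(70) + (-0.01682)·(330) = 211.8 +1.513 -5.550 = 207.763 m.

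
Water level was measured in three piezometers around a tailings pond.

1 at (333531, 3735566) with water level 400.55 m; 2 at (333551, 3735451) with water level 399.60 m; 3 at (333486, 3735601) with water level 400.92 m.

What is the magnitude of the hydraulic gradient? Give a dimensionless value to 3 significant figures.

Differences from 1: to 2 (Δx, Δy, Δh) = (20, -115, -0.95); to 3 = (-45, 35, +0.37).
Determinant of the coordinate differences = 20·35 − (-45)·(-115) = -4475.
∂h/∂x = [(-0.95)·35 − (+0.37)·(-115)] / -4475 = -0.002078
∂h/∂y = [20·(+0.37) − (-45)·(-0.95)] / -4475 = +0.007899
|∇h| = √(-0.002078² + 0.007899²) = 0.008168

0.00817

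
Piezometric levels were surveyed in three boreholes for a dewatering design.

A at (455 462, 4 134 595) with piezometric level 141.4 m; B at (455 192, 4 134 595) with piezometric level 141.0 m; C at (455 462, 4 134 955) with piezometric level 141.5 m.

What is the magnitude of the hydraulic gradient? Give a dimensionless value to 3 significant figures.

0.00151

∂h/∂x = (141.0 − 141.4) / (455192 − 455462) = +0.001481
∂h/∂y = (141.5 − 141.4) / (4134955 − 4134595) = +0.0002778
|∇h| = √(0.001481² + 0.0002778²) = 0.001507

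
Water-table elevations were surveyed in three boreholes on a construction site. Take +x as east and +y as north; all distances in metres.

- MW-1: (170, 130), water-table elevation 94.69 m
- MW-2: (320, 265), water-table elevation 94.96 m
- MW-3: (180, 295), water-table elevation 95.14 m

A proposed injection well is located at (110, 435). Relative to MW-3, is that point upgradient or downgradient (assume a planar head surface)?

upgradient

With h = a·x + b·y + c and MW-1 as origin, the differences give:
  150·a + 135·b = +0.27
  10·a + 165·b = +0.45
Eliminate b (×165 and ×135, subtract): 23400·a = -16.200 → a = ∂h/∂x = -0.0006923
Back-substitute: b = ∂h/∂y = +0.002769.
Head at (110, 435) = 94.69 + (-0.0006923)·(-60) + (+0.002769)·(305) = 95.58 m.
That is higher than the 95.14 m at MW-3, so the point is upgradient.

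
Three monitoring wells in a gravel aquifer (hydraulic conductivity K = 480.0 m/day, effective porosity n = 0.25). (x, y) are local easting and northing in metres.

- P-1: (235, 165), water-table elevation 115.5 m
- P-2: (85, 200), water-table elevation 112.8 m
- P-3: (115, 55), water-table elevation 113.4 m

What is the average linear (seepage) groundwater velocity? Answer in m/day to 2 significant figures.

Taking P-1 as reference: P-2−P-1 = (-150, 35, -2.7); P-3−P-1 = (-120, -110, -2.1).
Solve a·Δx + b·Δy = Δh: det = (-150)·(-110) − (-120)·35 = 20700.
∂h/∂x = [(-2.7)·(-110) − (-2.1)·35] / 20700 = +0.01790
∂h/∂y = [(-150)·(-2.1) − (-120)·(-2.7)] / 20700 = -0.0004348
|∇h| = √(0.01790² + -0.0004348²) = 0.01791
Seepage velocity v = K·i/n = 480.0 × 0.01791 / 0.25 = 34.39 m/day.

34 m/day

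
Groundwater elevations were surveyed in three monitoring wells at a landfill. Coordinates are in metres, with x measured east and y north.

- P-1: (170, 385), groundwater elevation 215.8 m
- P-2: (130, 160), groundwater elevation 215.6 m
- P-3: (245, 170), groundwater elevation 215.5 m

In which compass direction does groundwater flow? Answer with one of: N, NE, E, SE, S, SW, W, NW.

SE

Taking P-1 as reference: P-2−P-1 = (-40, -225, -0.2); P-3−P-1 = (75, -215, -0.3).
Determinant of the coordinate differences = (-40)·(-215) − 75·(-225) = 25475.
∂h/∂x = [(-0.2)·(-215) − (-0.3)·(-225)] / 25475 = -0.0009617
∂h/∂y = [(-40)·(-0.3) − 75·(-0.2)] / 25475 = +0.001060
Flow = −∇h = (+0.0009617 east, -0.001060 north), which points southeast.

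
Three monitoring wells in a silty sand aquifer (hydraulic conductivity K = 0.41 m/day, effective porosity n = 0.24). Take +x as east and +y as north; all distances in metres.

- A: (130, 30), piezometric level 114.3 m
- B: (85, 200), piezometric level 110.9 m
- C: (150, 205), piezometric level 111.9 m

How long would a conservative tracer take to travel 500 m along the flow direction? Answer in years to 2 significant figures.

35 years

Taking A as reference: B−A = (-45, 170, -3.4); C−A = (20, 175, -2.4).
Solve a·Δx + b·Δy = Δh: det = (-45)·175 − 20·170 = -11275.
∂h/∂x = [(-3.4)·175 − (-2.4)·170] / -11275 = +0.01659
∂h/∂y = [(-45)·(-2.4) − 20·(-3.4)] / -11275 = -0.01561
|∇h| = √(0.01659² + -0.01561²) = 0.02278
Seepage velocity v = K·i/n = 0.41 × 0.02278 / 0.24 = 0.03892 m/day.
t = 500 / 0.03892 = 1.285e+04 days = 35.2 years.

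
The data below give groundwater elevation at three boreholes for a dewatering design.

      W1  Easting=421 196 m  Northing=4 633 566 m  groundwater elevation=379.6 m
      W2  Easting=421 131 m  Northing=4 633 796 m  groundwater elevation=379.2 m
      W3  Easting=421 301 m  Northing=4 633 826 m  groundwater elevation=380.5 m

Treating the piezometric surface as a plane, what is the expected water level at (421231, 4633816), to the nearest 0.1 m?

380.0 m

Taking W1 as reference: W2−W1 = (-65, 230, -0.4); W3−W1 = (105, 260, +0.9).
Determinant of the coordinate differences = (-65)·260 − 105·230 = -41050.
∂h/∂x = [(-0.4)·260 − (+0.9)·230] / -41050 = +0.007576
∂h/∂y = [(-65)·(+0.9) − 105·(-0.4)] / -41050 = +0.0004019
h(421231, 4633816) = 379.6 + (+0.007576)·(35) + (+0.0004019)·(250) = 379.6 +0.265 +0.100 = 379.966 m.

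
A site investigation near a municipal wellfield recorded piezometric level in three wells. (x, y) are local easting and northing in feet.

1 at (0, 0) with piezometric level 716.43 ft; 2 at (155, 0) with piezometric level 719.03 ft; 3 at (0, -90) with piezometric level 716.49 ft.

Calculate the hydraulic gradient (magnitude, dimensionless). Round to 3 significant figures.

0.0168

∂h/∂x = (719.03 − 716.43) / (155 − 0) = +0.01677
∂h/∂y = (716.49 − 716.43) / (-90 − 0) = -0.0006667
|∇h| = √(0.01677² + -0.0006667²) = 0.01678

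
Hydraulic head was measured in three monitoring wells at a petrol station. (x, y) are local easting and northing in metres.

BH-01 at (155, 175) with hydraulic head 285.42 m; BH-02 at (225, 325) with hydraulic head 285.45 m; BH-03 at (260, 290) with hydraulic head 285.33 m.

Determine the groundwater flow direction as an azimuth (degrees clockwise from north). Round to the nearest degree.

With h = a·x + b·y + c and BH-01 as origin, the differences give:
  70·a + 150·b = +0.03
  105·a + 115·b = -0.09
Eliminate b (×115 and ×150, subtract): -7700·a = 16.950 → a = ∂h/∂x = -0.002201
Back-substitute: b = ∂h/∂y = +0.001227.
Flow direction (−∇h) has components (+0.002201 E, -0.001227 N).
Azimuth = atan2(E, N) = atan2(+0.002201, -0.001227) = 119.1° ≈ 119°.

119°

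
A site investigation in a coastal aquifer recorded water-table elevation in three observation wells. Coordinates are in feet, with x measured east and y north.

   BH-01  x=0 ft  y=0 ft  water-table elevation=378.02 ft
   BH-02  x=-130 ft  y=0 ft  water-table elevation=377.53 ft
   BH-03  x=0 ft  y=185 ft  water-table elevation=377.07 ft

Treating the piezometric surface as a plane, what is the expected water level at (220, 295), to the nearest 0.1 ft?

377.3 ft

∂h/∂x = (377.53 − 378.02) / (-130 − 0) = +0.003769
∂h/∂y = (377.07 − 378.02) / (185 − 0) = -0.005135
h(220, 295) = 378.02 + (+0.003769)·(220) + (-0.005135)·(295) = 378.02 +0.829 -1.515 = 377.334 ft.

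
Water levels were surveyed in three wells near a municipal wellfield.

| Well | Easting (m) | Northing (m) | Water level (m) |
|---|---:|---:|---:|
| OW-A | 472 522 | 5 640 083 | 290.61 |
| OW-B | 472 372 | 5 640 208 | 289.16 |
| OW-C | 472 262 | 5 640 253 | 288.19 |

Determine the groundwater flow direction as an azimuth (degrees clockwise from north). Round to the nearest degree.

284°

With h = a·x + b·y + c and OW-A as origin, the differences give:
  (-150)·a + 125·b = -1.45
  (-260)·a + 170·b = -2.42
Eliminate b (×170 and ×125, subtract): 7000·a = 56.000 → a = ∂h/∂x = +0.008000
Back-substitute: b = ∂h/∂y = -0.002000.
Flow direction (−∇h) has components (-0.008000 E, +0.002000 N).
Azimuth = atan2(E, N) = atan2(-0.008000, +0.002000) = 284.0° ≈ 284°.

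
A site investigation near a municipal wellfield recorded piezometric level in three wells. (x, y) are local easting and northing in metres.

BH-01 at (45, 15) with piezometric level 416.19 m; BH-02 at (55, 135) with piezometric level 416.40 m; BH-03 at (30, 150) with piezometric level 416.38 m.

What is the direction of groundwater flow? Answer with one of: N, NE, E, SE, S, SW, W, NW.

SW

Differences from BH-01: to BH-02 (Δx, Δy, Δh) = (10, 120, +0.21); to BH-03 = (-15, 135, +0.19).
Solve a·Δx + b·Δy = Δh: det = 10·135 − (-15)·120 = 3150.
∂h/∂x = [(+0.21)·135 − (+0.19)·120] / 3150 = +0.001762
∂h/∂y = [10·(+0.19) − (-15)·(+0.21)] / 3150 = +0.001603
Flow = −∇h = (-0.001762 east, -0.001603 north), which points southwest.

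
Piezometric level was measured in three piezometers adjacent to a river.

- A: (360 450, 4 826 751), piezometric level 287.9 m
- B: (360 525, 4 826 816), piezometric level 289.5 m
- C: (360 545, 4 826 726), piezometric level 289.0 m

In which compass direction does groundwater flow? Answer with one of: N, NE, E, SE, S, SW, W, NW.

SW

With h = a·x + b·y + c and A as origin, the differences give:
  75·a + 65·b = +1.6
  95·a + (-25)·b = +1.1
Eliminate b (×(-25) and ×65, subtract): -8050·a = -111.50 → a = ∂h/∂x = +0.01385
Back-substitute: b = ∂h/∂y = +0.008634.
Flow = −∇h = (-0.01385 east, -0.008634 north), which points southwest.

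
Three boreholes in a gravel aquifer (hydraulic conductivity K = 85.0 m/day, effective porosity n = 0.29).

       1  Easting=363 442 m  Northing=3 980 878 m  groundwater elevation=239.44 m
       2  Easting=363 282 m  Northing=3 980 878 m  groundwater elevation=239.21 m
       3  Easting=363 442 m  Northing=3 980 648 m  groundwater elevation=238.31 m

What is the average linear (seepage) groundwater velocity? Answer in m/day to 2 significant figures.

1.5 m/day

∂h/∂x = (239.21 − 239.44) / (363282 − 363442) = +0.001437
∂h/∂y = (238.31 − 239.44) / (3980648 − 3980878) = +0.004913
|∇h| = √(0.001437² + 0.004913²) = 0.005119
Seepage velocity v = K·i/n = 85.0 × 0.005119 / 0.29 = 1.5 m/day.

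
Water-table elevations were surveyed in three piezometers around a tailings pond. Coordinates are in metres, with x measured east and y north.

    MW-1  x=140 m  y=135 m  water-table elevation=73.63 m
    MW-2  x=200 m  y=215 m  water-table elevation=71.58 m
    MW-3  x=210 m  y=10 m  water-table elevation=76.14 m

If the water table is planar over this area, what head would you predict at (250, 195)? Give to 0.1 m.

71.8 m

Three-point gradient (reference MW-1): Δ to MW-2 = (60, 80, -2.05), Δ to MW-3 = (70, -125, +2.51).
∂h/∂x = -0.004233, ∂h/∂y = -0.02245 (det = -13100).
h(250, 195) = 73.63 + (-0.004233)·(110) + (-0.02245)·(60) = 73.63 -0.466 -1.347 = 71.817 m.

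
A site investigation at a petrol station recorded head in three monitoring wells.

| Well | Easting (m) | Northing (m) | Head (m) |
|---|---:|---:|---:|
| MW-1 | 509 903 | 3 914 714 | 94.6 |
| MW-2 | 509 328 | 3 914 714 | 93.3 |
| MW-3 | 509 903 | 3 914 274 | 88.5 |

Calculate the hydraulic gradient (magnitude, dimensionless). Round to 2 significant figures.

∂h/∂x = (93.3 − 94.6) / (509328 − 509903) = +0.002261
∂h/∂y = (88.5 − 94.6) / (3914274 − 3914714) = +0.01386
|∇h| = √(0.002261² + 0.01386²) = 0.01404

0.014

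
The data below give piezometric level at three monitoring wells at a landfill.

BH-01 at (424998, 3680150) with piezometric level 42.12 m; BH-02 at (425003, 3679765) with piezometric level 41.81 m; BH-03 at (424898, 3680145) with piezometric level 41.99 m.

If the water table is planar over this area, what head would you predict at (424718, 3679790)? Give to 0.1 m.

Differences from BH-01: to BH-02 (Δx, Δy, Δh) = (5, -385, -0.31); to BH-03 = (-100, -5, -0.13).
Solve a·Δx + b·Δy = Δh: det = 5·(-5) − (-100)·(-385) = -38525.
∂h/∂x = [(-0.31)·(-5) − (-0.13)·(-385)] / -38525 = +0.001259
∂h/∂y = [5·(-0.13) − (-100)·(-0.31)] / -38525 = +0.0008215
h(424718, 3679790) = 42.12 + (+0.001259)·(-280) + (+0.0008215)·(-360) = 42.12 -0.352 -0.296 = 41.472 m.

41.5 m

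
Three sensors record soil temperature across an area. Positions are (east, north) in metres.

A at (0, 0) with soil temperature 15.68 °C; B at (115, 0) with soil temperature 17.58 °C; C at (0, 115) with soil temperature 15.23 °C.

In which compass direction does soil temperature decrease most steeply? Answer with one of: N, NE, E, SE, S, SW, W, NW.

W

∂T/∂x = (17.58 − 15.68) / (115 − 0) = +0.01652
∂T/∂y = (15.23 − 15.68) / (115 − 0) = -0.003913
Steepest decrease is along −∇f = (-0.01652 E, +0.003913 N) → west.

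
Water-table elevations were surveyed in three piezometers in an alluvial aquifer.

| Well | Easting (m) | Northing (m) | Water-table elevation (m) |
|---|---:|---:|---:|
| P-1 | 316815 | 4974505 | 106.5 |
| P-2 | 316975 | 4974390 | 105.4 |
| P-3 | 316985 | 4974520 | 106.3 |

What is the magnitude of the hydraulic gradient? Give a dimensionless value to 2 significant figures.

0.0073

Taking P-1 as reference: P-2−P-1 = (160, -115, -1.1); P-3−P-1 = (170, 15, -0.2).
Determinant of the coordinate differences = 160·15 − 170·(-115) = 21950.
∂h/∂x = [(-1.1)·15 − (-0.2)·(-115)] / 21950 = -0.001800
∂h/∂y = [160·(-0.2) − 170·(-1.1)] / 21950 = +0.007062
|∇h| = √(-0.001800² + 0.007062²) = 0.007288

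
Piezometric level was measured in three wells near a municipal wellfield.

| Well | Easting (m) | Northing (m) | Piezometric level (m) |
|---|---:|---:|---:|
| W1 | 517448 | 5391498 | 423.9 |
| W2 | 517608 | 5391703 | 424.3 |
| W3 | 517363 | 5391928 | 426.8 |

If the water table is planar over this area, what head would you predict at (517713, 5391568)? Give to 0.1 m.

423.0 m

With h = a·x + b·y + c and W1 as origin, the differences give:
  160·a + 205·b = +0.4
  (-85)·a + 430·b = +2.9
Eliminate b (×430 and ×205, subtract): 86225·a = -422.50 → a = ∂h/∂x = -0.004900
Back-substitute: b = ∂h/∂y = +0.005776.
h(517713, 5391568) = 423.9 + (-0.004900)·(265) + (+0.005776)·(70) = 423.9 -1.298 +0.404 = 423.006 m.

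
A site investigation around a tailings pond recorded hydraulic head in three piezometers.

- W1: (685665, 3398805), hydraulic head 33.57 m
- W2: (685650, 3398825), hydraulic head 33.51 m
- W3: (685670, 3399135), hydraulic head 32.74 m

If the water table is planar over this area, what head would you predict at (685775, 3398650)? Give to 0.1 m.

Three-point gradient (reference W1): Δ to W2 = (-15, 20, -0.06), Δ to W3 = (5, 330, -0.83).
∂h/∂x = +0.0006337, ∂h/∂y = -0.002525 (det = -5050).
h(685775, 3398650) = 33.57 + (+0.0006337)·(110) + (-0.002525)·(-155) = 33.57 +0.070 +0.391 = 34.031 m.

34.0 m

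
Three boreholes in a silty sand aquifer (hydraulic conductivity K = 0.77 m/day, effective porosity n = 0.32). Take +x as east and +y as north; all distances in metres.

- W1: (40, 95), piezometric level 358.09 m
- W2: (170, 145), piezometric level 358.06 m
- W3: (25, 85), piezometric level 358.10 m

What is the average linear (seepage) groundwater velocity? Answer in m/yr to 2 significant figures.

Three-point gradient (reference W1): Δ to W2 = (130, 50, -0.03), Δ to W3 = (-15, -10, +0.01).
∂h/∂x = +0.0003636, ∂h/∂y = -0.001545 (det = -550).
|∇h| = √(0.0003636² + -0.001545²) = 0.001587
Seepage velocity v = K·i/n = 0.77 × 0.001587 / 0.32 = 0.003819 m/day = 1.395 m/yr.

1.4 m/yr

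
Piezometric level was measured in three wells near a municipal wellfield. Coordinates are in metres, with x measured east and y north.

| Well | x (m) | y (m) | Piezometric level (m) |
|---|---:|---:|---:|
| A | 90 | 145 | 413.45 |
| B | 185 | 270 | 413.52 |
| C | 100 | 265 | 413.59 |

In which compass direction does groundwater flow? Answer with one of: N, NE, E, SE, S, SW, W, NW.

SE

Three-point gradient (reference A): Δ to B = (95, 125, +0.07), Δ to C = (10, 120, +0.14).
∂h/∂x = -0.0008966, ∂h/∂y = +0.001241 (det = 10150).
Flow = −∇h = (+0.0008966 east, -0.001241 north), which points southeast.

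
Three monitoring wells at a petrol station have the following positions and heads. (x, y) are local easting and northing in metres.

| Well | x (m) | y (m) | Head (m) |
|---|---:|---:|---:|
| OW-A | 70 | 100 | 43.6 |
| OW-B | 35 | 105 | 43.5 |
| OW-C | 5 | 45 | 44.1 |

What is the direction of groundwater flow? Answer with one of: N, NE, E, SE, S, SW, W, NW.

N

Taking OW-A as reference: OW-B−OW-A = (-35, 5, -0.1); OW-C−OW-A = (-65, -55, +0.5).
Solve a·Δx + b·Δy = Δh: det = (-35)·(-55) − (-65)·5 = 2250.
∂h/∂x = [(-0.1)·(-55) − (+0.5)·5] / 2250 = +0.001333
∂h/∂y = [(-35)·(+0.5) − (-65)·(-0.1)] / 2250 = -0.01067
Flow = −∇h = (-0.001333 east, +0.01067 north), which points north.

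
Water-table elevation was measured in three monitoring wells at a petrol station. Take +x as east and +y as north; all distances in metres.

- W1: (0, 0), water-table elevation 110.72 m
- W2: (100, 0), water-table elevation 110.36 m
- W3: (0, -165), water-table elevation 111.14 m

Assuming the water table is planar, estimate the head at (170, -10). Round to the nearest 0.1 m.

110.1 m

∂h/∂x = (110.36 − 110.72) / (100 − 0) = -0.003600
∂h/∂y = (111.14 − 110.72) / (-165 − 0) = -0.002545
h(170, -10) = 110.72 + (-0.003600)·(170) + (-0.002545)·(-10) = 110.72 -0.612 +0.025 = 110.133 m.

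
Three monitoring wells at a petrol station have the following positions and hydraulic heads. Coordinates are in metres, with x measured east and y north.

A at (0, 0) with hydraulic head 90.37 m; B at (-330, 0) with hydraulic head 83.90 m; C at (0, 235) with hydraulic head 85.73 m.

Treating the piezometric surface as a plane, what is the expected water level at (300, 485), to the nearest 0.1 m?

∂h/∂x = (83.90 − 90.37) / (-330 − 0) = +0.01961
∂h/∂y = (85.73 − 90.37) / (235 − 0) = -0.01974
h(300, 485) = 90.37 + (+0.01961)·(300) + (-0.01974)·(485) = 90.37 +5.882 -9.576 = 86.676 m.

86.7 m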